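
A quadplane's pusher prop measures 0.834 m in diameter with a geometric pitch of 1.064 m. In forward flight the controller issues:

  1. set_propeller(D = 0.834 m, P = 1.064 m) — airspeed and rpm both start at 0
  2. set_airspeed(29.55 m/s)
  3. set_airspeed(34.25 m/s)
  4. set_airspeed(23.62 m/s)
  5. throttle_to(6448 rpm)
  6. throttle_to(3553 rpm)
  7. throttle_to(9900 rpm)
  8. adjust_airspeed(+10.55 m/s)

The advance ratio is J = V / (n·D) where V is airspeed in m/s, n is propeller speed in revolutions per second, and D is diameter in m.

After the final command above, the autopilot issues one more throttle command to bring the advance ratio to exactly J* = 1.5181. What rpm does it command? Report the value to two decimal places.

rpm = 1619.31

set_propeller: D = 0.834 m, P = 1.064 m (p = P/D = 1.275779); state ← (V=0, rpm=0)
set_airspeed(29.55): V ← 29.55 m/s
set_airspeed(34.25): V ← 34.25 m/s
set_airspeed(23.62): V ← 23.62 m/s
throttle_to(6448): rpm ← 6448
throttle_to(3553): rpm ← 3553
throttle_to(9900): rpm ← 9900
adjust_airspeed(+10.55): V ← 23.62 +10.55 = 34.17 m/s
final state: V = 34.17 m/s, rpm = 9900 → n = rpm/60 = 165.000000 rev/s
target J* = 1.5181; solve J* = V/(n·D) for n: n = V/(J*·D) = 34.17/(1.5181 × 0.834) = 26.988488 rev/s
rpm = 60·n = 1619.309256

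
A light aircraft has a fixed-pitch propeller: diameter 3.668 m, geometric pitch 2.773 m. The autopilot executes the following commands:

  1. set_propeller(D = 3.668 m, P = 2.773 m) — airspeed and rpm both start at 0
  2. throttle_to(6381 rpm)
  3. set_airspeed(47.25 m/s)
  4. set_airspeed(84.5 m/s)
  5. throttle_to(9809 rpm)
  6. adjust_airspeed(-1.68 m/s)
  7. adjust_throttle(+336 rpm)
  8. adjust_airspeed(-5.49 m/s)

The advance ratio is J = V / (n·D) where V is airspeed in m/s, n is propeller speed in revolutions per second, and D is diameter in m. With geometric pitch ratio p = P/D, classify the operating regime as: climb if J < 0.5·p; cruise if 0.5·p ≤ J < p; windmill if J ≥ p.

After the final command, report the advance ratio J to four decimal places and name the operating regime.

J = 0.1247, regime = climb

set_propeller: D = 3.668 m, P = 2.773 m (p = P/D = 0.755998); state ← (V=0, rpm=0)
throttle_to(6381): rpm ← 6381
set_airspeed(47.25): V ← 47.25 m/s
set_airspeed(84.5): V ← 84.5 m/s
throttle_to(9809): rpm ← 9809
adjust_airspeed(-1.68): V ← 84.5 -1.68 = 82.82 m/s
adjust_throttle(+336): rpm ← 9809 +336 = 10145
adjust_airspeed(-5.49): V ← 82.82 -5.49 = 77.33 m/s
final state: V = 77.33 m/s, rpm = 10145 → n = rpm/60 = 169.083333 rev/s
J = V / (n·D) = 77.33 / (169.083333 × 3.668) = 0.124686
regime bands: climb J<0.3780 | cruise [0.3780, 0.7560) | windmill J≥0.7560
J = 0.1247 → climb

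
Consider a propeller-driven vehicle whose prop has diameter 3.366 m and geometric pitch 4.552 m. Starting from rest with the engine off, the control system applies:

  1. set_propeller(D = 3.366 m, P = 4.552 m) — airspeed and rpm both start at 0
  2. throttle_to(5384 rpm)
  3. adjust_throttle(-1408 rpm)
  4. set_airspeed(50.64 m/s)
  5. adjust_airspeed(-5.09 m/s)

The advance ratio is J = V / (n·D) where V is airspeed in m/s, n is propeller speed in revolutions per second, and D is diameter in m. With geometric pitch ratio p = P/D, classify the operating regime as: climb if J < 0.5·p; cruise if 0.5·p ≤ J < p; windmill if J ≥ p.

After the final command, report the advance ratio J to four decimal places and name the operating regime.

set_propeller: D = 3.366 m, P = 4.552 m (p = P/D = 1.352347); state ← (V=0, rpm=0)
throttle_to(5384): rpm ← 5384
adjust_throttle(-1408): rpm ← 5384 -1408 = 3976
set_airspeed(50.64): V ← 50.64 m/s
adjust_airspeed(-5.09): V ← 50.64 -5.09 = 45.55 m/s
final state: V = 45.55 m/s, rpm = 3976 → n = rpm/60 = 66.266667 rev/s
J = V / (n·D) = 45.55 / (66.266667 × 3.366) = 0.204211
regime bands: climb J<0.6762 | cruise [0.6762, 1.3523) | windmill J≥1.3523
J = 0.2042 → climb

J = 0.2042, regime = climb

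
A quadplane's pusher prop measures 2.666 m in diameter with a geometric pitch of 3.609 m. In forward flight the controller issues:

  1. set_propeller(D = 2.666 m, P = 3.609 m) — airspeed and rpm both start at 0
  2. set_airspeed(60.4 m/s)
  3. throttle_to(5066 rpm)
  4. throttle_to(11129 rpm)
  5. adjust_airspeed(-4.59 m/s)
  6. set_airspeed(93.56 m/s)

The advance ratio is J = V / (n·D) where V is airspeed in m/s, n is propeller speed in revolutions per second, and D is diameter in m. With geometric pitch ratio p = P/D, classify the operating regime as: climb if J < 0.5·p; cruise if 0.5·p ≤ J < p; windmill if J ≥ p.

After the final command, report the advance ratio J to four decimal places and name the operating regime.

set_propeller: D = 2.666 m, P = 3.609 m (p = P/D = 1.353713); state ← (V=0, rpm=0)
set_airspeed(60.4): V ← 60.4 m/s
throttle_to(5066): rpm ← 5066
throttle_to(11129): rpm ← 11129
adjust_airspeed(-4.59): V ← 60.4 -4.59 = 55.81 m/s
set_airspeed(93.56): V ← 93.56 m/s
final state: V = 93.56 m/s, rpm = 11129 → n = rpm/60 = 185.483333 rev/s
J = V / (n·D) = 93.56 / (185.483333 × 2.666) = 0.189202
regime bands: climb J<0.6769 | cruise [0.6769, 1.3537) | windmill J≥1.3537
J = 0.1892 → climb

J = 0.1892, regime = climb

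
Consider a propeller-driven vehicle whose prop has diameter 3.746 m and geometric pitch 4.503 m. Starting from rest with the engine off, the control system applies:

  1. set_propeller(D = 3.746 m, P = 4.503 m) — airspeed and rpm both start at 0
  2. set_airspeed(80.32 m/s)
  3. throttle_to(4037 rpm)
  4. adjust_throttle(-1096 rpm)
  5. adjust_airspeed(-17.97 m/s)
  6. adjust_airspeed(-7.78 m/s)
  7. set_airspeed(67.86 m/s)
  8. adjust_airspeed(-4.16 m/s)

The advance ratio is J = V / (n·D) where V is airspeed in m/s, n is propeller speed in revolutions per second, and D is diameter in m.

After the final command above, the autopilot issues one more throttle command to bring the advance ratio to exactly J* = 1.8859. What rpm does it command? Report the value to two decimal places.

rpm = 541.01

set_propeller: D = 3.746 m, P = 4.503 m (p = P/D = 1.202082); state ← (V=0, rpm=0)
set_airspeed(80.32): V ← 80.32 m/s
throttle_to(4037): rpm ← 4037
adjust_throttle(-1096): rpm ← 4037 -1096 = 2941
adjust_airspeed(-17.97): V ← 80.32 -17.97 = 62.35 m/s
adjust_airspeed(-7.78): V ← 62.35 -7.78 = 54.57 m/s
set_airspeed(67.86): V ← 67.86 m/s
adjust_airspeed(-4.16): V ← 67.86 -4.16 = 63.7 m/s
final state: V = 63.7 m/s, rpm = 2941 → n = rpm/60 = 49.016667 rev/s
target J* = 1.8859; solve J* = V/(n·D) for n: n = V/(J*·D) = 63.7/(1.8859 × 3.746) = 9.016812 rev/s
rpm = 60·n = 541.008700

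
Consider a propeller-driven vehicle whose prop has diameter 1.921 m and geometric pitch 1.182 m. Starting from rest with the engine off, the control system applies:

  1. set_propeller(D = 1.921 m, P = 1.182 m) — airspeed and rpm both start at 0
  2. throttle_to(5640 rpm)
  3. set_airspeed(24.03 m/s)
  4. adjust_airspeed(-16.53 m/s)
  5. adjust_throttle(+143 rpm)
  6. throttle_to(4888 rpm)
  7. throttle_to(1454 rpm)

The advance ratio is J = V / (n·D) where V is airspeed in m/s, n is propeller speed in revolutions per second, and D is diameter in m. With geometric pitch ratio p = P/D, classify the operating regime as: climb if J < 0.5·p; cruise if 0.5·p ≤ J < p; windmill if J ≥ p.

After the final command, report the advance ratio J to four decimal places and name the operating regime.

set_propeller: D = 1.921 m, P = 1.182 m (p = P/D = 0.615305); state ← (V=0, rpm=0)
throttle_to(5640): rpm ← 5640
set_airspeed(24.03): V ← 24.03 m/s
adjust_airspeed(-16.53): V ← 24.03 -16.53 = 7.5 m/s
adjust_throttle(+143): rpm ← 5640 +143 = 5783
throttle_to(4888): rpm ← 4888
throttle_to(1454): rpm ← 1454
final state: V = 7.5 m/s, rpm = 1454 → n = rpm/60 = 24.233333 rev/s
J = V / (n·D) = 7.5 / (24.233333 × 1.921) = 0.161109
regime bands: climb J<0.3077 | cruise [0.3077, 0.6153) | windmill J≥0.6153
J = 0.1611 → climb

J = 0.1611, regime = climb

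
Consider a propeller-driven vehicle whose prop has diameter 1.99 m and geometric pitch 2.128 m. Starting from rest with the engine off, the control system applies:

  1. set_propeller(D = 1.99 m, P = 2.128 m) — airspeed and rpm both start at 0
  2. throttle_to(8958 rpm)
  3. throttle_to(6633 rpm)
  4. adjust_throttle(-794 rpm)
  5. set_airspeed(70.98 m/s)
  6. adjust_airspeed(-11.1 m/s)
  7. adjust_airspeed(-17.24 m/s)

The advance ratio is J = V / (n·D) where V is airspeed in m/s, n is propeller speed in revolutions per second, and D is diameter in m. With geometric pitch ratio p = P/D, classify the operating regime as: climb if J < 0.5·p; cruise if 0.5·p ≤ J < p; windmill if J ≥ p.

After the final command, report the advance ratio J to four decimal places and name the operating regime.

J = 0.2202, regime = climb

set_propeller: D = 1.99 m, P = 2.128 m (p = P/D = 1.069347); state ← (V=0, rpm=0)
throttle_to(8958): rpm ← 8958
throttle_to(6633): rpm ← 6633
adjust_throttle(-794): rpm ← 6633 -794 = 5839
set_airspeed(70.98): V ← 70.98 m/s
adjust_airspeed(-11.1): V ← 70.98 -11.1 = 59.88 m/s
adjust_airspeed(-17.24): V ← 59.88 -17.24 = 42.64 m/s
final state: V = 42.64 m/s, rpm = 5839 → n = rpm/60 = 97.316667 rev/s
J = V / (n·D) = 42.64 / (97.316667 × 1.99) = 0.220180
regime bands: climb J<0.5347 | cruise [0.5347, 1.0693) | windmill J≥1.0693
J = 0.2202 → climb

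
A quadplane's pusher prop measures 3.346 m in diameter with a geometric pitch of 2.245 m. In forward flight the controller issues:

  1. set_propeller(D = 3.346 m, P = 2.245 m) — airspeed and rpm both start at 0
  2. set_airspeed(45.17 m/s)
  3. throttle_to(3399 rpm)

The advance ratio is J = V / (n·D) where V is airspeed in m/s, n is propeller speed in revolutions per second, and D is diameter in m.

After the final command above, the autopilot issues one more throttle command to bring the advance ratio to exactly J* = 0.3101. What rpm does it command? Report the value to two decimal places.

rpm = 2612.00

set_propeller: D = 3.346 m, P = 2.245 m (p = P/D = 0.670950); state ← (V=0, rpm=0)
set_airspeed(45.17): V ← 45.17 m/s
throttle_to(3399): rpm ← 3399
final state: V = 45.17 m/s, rpm = 3399 → n = rpm/60 = 56.650000 rev/s
target J* = 0.3101; solve J* = V/(n·D) for n: n = V/(J*·D) = 45.17/(0.3101 × 3.346) = 43.533380 rev/s
rpm = 60·n = 2612.002800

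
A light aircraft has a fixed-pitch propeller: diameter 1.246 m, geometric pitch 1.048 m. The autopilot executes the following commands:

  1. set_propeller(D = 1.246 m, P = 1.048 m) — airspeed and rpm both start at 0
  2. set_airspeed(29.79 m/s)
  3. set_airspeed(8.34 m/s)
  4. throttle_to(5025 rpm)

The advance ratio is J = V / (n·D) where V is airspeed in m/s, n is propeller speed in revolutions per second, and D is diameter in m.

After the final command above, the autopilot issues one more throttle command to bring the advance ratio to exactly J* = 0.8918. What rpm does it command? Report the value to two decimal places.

rpm = 450.33

set_propeller: D = 1.246 m, P = 1.048 m (p = P/D = 0.841091); state ← (V=0, rpm=0)
set_airspeed(29.79): V ← 29.79 m/s
set_airspeed(8.34): V ← 8.34 m/s
throttle_to(5025): rpm ← 5025
final state: V = 8.34 m/s, rpm = 5025 → n = rpm/60 = 83.750000 rev/s
target J* = 0.8918; solve J* = V/(n·D) for n: n = V/(J*·D) = 8.34/(0.8918 × 1.246) = 7.505516 rev/s
rpm = 60·n = 450.330945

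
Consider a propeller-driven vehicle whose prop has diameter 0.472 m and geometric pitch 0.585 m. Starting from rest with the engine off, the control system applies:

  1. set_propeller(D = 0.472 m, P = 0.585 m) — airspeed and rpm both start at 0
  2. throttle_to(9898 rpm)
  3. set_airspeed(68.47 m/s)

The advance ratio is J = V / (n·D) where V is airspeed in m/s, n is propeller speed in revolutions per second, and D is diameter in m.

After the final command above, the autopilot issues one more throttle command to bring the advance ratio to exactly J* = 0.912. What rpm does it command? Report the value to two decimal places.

set_propeller: D = 0.472 m, P = 0.585 m (p = P/D = 1.239407); state ← (V=0, rpm=0)
throttle_to(9898): rpm ← 9898
set_airspeed(68.47): V ← 68.47 m/s
final state: V = 68.47 m/s, rpm = 9898 → n = rpm/60 = 164.966667 rev/s
target J* = 0.912; solve J* = V/(n·D) for n: n = V/(J*·D) = 68.47/(0.912 × 0.472) = 159.060920 rev/s
rpm = 60·n = 9543.655219

rpm = 9543.66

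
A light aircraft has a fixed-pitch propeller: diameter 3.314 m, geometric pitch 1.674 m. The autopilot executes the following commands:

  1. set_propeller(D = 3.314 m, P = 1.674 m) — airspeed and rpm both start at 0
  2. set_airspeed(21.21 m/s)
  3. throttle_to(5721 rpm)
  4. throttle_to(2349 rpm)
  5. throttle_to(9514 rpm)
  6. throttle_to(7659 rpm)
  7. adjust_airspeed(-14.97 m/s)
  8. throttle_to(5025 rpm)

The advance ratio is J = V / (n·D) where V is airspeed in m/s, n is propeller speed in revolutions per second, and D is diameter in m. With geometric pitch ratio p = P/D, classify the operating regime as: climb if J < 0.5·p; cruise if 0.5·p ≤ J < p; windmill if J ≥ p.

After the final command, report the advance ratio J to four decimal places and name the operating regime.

J = 0.0225, regime = climb

set_propeller: D = 3.314 m, P = 1.674 m (p = P/D = 0.505130); state ← (V=0, rpm=0)
set_airspeed(21.21): V ← 21.21 m/s
throttle_to(5721): rpm ← 5721
throttle_to(2349): rpm ← 2349
throttle_to(9514): rpm ← 9514
throttle_to(7659): rpm ← 7659
adjust_airspeed(-14.97): V ← 21.21 -14.97 = 6.24 m/s
throttle_to(5025): rpm ← 5025
final state: V = 6.24 m/s, rpm = 5025 → n = rpm/60 = 83.750000 rev/s
J = V / (n·D) = 6.24 / (83.750000 × 3.314) = 0.022483
regime bands: climb J<0.2526 | cruise [0.2526, 0.5051) | windmill J≥0.5051
J = 0.0225 → climb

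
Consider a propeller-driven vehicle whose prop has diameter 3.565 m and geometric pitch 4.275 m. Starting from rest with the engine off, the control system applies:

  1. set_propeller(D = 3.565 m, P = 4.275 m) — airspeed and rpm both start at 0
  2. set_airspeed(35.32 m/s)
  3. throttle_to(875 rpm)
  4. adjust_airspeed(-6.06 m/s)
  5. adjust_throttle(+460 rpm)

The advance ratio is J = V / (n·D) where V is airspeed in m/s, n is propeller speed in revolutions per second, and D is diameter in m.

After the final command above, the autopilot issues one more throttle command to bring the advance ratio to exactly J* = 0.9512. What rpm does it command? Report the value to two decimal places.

rpm = 517.72

set_propeller: D = 3.565 m, P = 4.275 m (p = P/D = 1.199158); state ← (V=0, rpm=0)
set_airspeed(35.32): V ← 35.32 m/s
throttle_to(875): rpm ← 875
adjust_airspeed(-6.06): V ← 35.32 -6.06 = 29.26 m/s
adjust_throttle(+460): rpm ← 875 +460 = 1335
final state: V = 29.26 m/s, rpm = 1335 → n = rpm/60 = 22.250000 rev/s
target J* = 0.9512; solve J* = V/(n·D) for n: n = V/(J*·D) = 29.26/(0.9512 × 3.565) = 8.628652 rev/s
rpm = 60·n = 517.719111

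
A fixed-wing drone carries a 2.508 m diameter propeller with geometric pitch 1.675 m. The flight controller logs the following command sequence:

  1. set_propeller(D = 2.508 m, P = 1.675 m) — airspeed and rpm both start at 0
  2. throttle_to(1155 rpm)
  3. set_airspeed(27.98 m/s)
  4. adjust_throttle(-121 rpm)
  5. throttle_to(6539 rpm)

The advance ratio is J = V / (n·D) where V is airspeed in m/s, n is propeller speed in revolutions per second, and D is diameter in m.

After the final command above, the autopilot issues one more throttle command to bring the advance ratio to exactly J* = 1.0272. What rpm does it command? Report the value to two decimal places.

rpm = 651.65

set_propeller: D = 2.508 m, P = 1.675 m (p = P/D = 0.667863); state ← (V=0, rpm=0)
throttle_to(1155): rpm ← 1155
set_airspeed(27.98): V ← 27.98 m/s
adjust_throttle(-121): rpm ← 1155 -121 = 1034
throttle_to(6539): rpm ← 6539
final state: V = 27.98 m/s, rpm = 6539 → n = rpm/60 = 108.983333 rev/s
target J* = 1.0272; solve J* = V/(n·D) for n: n = V/(J*·D) = 27.98/(1.0272 × 2.508) = 10.860884 rev/s
rpm = 60·n = 651.653028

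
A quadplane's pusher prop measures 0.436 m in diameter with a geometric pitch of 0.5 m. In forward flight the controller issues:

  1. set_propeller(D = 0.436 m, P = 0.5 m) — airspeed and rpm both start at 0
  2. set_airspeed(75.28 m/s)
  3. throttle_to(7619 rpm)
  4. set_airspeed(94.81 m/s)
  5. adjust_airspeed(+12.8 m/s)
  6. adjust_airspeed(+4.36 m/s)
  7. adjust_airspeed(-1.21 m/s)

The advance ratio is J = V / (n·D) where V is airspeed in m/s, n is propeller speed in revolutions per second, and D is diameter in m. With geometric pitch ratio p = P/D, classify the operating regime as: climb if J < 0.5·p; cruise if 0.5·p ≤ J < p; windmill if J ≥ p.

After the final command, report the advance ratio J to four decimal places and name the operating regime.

set_propeller: D = 0.436 m, P = 0.5 m (p = P/D = 1.146789); state ← (V=0, rpm=0)
set_airspeed(75.28): V ← 75.28 m/s
throttle_to(7619): rpm ← 7619
set_airspeed(94.81): V ← 94.81 m/s
adjust_airspeed(+12.8): V ← 94.81 +12.8 = 107.61 m/s
adjust_airspeed(+4.36): V ← 107.61 +4.36 = 111.97 m/s
adjust_airspeed(-1.21): V ← 111.97 -1.21 = 110.76 m/s
final state: V = 110.76 m/s, rpm = 7619 → n = rpm/60 = 126.983333 rev/s
J = V / (n·D) = 110.76 / (126.983333 × 0.436) = 2.000551
regime bands: climb J<0.5734 | cruise [0.5734, 1.1468) | windmill J≥1.1468
J = 2.0006 → windmill

J = 2.0006, regime = windmill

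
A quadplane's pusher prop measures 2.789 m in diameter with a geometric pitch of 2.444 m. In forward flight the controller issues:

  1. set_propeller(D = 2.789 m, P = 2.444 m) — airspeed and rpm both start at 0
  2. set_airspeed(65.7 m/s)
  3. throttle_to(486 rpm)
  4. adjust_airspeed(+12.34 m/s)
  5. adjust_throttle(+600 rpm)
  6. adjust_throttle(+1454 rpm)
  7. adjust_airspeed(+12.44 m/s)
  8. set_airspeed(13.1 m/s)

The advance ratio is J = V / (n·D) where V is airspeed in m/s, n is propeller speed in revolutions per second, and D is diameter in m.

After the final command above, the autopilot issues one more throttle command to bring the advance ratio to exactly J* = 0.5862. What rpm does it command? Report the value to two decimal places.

set_propeller: D = 2.789 m, P = 2.444 m (p = P/D = 0.876300); state ← (V=0, rpm=0)
set_airspeed(65.7): V ← 65.7 m/s
throttle_to(486): rpm ← 486
adjust_airspeed(+12.34): V ← 65.7 +12.34 = 78.04 m/s
adjust_throttle(+600): rpm ← 486 +600 = 1086
adjust_throttle(+1454): rpm ← 1086 +1454 = 2540
adjust_airspeed(+12.44): V ← 78.04 +12.44 = 90.48 m/s
set_airspeed(13.1): V ← 13.1 m/s
final state: V = 13.1 m/s, rpm = 2540 → n = rpm/60 = 42.333333 rev/s
target J* = 0.5862; solve J* = V/(n·D) for n: n = V/(J*·D) = 13.1/(0.5862 × 2.789) = 8.012665 rev/s
rpm = 60·n = 480.759880

rpm = 480.76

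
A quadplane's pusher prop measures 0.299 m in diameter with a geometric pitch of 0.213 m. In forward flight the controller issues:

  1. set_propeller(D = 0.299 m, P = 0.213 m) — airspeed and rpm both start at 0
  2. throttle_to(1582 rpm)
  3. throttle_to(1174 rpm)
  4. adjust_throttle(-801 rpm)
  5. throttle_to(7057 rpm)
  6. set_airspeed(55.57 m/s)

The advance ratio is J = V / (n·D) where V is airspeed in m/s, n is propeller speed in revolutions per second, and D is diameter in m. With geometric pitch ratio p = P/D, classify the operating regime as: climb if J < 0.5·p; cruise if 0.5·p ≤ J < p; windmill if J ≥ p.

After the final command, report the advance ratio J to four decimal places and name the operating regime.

set_propeller: D = 0.299 m, P = 0.213 m (p = P/D = 0.712375); state ← (V=0, rpm=0)
throttle_to(1582): rpm ← 1582
throttle_to(1174): rpm ← 1174
adjust_throttle(-801): rpm ← 1174 -801 = 373
throttle_to(7057): rpm ← 7057
set_airspeed(55.57): V ← 55.57 m/s
final state: V = 55.57 m/s, rpm = 7057 → n = rpm/60 = 117.616667 rev/s
J = V / (n·D) = 55.57 / (117.616667 × 0.299) = 1.580157
regime bands: climb J<0.3562 | cruise [0.3562, 0.7124) | windmill J≥0.7124
J = 1.5802 → windmill

J = 1.5802, regime = windmill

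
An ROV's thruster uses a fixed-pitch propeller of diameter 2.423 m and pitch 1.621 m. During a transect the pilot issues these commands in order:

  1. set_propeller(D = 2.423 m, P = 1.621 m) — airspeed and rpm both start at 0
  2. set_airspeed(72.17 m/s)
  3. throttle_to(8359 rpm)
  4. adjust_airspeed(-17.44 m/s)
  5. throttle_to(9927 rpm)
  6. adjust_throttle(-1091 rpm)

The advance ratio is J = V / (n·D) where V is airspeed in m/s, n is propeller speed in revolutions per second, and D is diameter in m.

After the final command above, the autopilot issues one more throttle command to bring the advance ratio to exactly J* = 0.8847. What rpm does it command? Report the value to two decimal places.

rpm = 1531.89

set_propeller: D = 2.423 m, P = 1.621 m (p = P/D = 0.669005); state ← (V=0, rpm=0)
set_airspeed(72.17): V ← 72.17 m/s
throttle_to(8359): rpm ← 8359
adjust_airspeed(-17.44): V ← 72.17 -17.44 = 54.73 m/s
throttle_to(9927): rpm ← 9927
adjust_throttle(-1091): rpm ← 9927 -1091 = 8836
final state: V = 54.73 m/s, rpm = 8836 → n = rpm/60 = 147.266667 rev/s
target J* = 0.8847; solve J* = V/(n·D) for n: n = V/(J*·D) = 54.73/(0.8847 × 2.423) = 25.531481 rev/s
rpm = 60·n = 1531.888857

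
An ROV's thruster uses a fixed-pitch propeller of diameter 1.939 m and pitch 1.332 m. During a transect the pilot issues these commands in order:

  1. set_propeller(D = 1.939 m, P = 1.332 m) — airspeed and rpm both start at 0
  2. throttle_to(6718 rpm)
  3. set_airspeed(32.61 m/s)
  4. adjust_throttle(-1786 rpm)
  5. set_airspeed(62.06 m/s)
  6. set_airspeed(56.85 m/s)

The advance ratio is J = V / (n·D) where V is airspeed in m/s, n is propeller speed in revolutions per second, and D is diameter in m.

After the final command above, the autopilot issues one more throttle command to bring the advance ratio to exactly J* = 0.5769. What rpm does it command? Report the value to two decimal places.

set_propeller: D = 1.939 m, P = 1.332 m (p = P/D = 0.686952); state ← (V=0, rpm=0)
throttle_to(6718): rpm ← 6718
set_airspeed(32.61): V ← 32.61 m/s
adjust_throttle(-1786): rpm ← 6718 -1786 = 4932
set_airspeed(62.06): V ← 62.06 m/s
set_airspeed(56.85): V ← 56.85 m/s
final state: V = 56.85 m/s, rpm = 4932 → n = rpm/60 = 82.200000 rev/s
target J* = 0.5769; solve J* = V/(n·D) for n: n = V/(J*·D) = 56.85/(0.5769 × 1.939) = 50.822043 rev/s
rpm = 60·n = 3049.322592

rpm = 3049.32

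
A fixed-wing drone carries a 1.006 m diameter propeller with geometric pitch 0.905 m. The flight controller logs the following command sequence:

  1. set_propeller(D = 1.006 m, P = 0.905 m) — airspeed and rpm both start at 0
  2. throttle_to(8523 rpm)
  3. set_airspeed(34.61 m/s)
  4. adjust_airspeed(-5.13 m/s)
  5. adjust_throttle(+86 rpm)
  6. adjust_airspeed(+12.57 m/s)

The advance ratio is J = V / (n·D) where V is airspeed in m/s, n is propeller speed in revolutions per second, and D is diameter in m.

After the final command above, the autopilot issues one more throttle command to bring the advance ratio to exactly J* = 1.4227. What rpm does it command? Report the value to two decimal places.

set_propeller: D = 1.006 m, P = 0.905 m (p = P/D = 0.899602); state ← (V=0, rpm=0)
throttle_to(8523): rpm ← 8523
set_airspeed(34.61): V ← 34.61 m/s
adjust_airspeed(-5.13): V ← 34.61 -5.13 = 29.48 m/s
adjust_throttle(+86): rpm ← 8523 +86 = 8609
adjust_airspeed(+12.57): V ← 29.48 +12.57 = 42.05 m/s
final state: V = 42.05 m/s, rpm = 8609 → n = rpm/60 = 143.483333 rev/s
target J* = 1.4227; solve J* = V/(n·D) for n: n = V/(J*·D) = 42.05/(1.4227 × 1.006) = 29.380196 rev/s
rpm = 60·n = 1762.811757

rpm = 1762.81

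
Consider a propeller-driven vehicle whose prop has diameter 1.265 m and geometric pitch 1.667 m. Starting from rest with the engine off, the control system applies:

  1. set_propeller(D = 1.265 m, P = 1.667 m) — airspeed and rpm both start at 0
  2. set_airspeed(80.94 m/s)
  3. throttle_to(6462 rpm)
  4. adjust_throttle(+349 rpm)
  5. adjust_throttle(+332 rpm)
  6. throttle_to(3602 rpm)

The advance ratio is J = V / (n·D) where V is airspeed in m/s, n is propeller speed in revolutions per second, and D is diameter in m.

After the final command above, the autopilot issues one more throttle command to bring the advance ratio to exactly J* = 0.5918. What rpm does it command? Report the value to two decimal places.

rpm = 6487.08

set_propeller: D = 1.265 m, P = 1.667 m (p = P/D = 1.317787); state ← (V=0, rpm=0)
set_airspeed(80.94): V ← 80.94 m/s
throttle_to(6462): rpm ← 6462
adjust_throttle(+349): rpm ← 6462 +349 = 6811
adjust_throttle(+332): rpm ← 6811 +332 = 7143
throttle_to(3602): rpm ← 3602
final state: V = 80.94 m/s, rpm = 3602 → n = rpm/60 = 60.033333 rev/s
target J* = 0.5918; solve J* = V/(n·D) for n: n = V/(J*·D) = 80.94/(0.5918 × 1.265) = 108.117928 rev/s
rpm = 60·n = 6487.075673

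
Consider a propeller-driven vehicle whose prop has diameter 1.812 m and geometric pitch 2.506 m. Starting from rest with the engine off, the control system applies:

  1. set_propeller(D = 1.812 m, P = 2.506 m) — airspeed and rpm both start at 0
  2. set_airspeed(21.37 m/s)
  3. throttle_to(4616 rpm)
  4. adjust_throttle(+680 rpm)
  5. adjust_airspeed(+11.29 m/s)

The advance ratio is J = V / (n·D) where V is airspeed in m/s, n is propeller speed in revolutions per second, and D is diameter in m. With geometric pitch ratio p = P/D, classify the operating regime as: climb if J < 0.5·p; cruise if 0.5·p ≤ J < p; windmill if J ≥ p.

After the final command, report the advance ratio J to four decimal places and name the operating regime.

set_propeller: D = 1.812 m, P = 2.506 m (p = P/D = 1.383002); state ← (V=0, rpm=0)
set_airspeed(21.37): V ← 21.37 m/s
throttle_to(4616): rpm ← 4616
adjust_throttle(+680): rpm ← 4616 +680 = 5296
adjust_airspeed(+11.29): V ← 21.37 +11.29 = 32.66 m/s
final state: V = 32.66 m/s, rpm = 5296 → n = rpm/60 = 88.266667 rev/s
J = V / (n·D) = 32.66 / (88.266667 × 1.812) = 0.204203
regime bands: climb J<0.6915 | cruise [0.6915, 1.3830) | windmill J≥1.3830
J = 0.2042 → climb

J = 0.2042, regime = climb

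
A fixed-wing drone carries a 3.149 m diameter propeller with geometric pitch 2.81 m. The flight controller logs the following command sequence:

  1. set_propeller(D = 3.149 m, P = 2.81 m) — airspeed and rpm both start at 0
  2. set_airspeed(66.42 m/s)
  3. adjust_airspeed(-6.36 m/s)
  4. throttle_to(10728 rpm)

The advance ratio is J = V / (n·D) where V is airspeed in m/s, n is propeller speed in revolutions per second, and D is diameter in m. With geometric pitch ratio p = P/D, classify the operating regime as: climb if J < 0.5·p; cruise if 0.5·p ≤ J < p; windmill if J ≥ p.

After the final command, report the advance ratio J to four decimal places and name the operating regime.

J = 0.1067, regime = climb

set_propeller: D = 3.149 m, P = 2.81 m (p = P/D = 0.892347); state ← (V=0, rpm=0)
set_airspeed(66.42): V ← 66.42 m/s
adjust_airspeed(-6.36): V ← 66.42 -6.36 = 60.06 m/s
throttle_to(10728): rpm ← 10728
final state: V = 60.06 m/s, rpm = 10728 → n = rpm/60 = 178.800000 rev/s
J = V / (n·D) = 60.06 / (178.800000 × 3.149) = 0.106671
regime bands: climb J<0.4462 | cruise [0.4462, 0.8923) | windmill J≥0.8923
J = 0.1067 → climb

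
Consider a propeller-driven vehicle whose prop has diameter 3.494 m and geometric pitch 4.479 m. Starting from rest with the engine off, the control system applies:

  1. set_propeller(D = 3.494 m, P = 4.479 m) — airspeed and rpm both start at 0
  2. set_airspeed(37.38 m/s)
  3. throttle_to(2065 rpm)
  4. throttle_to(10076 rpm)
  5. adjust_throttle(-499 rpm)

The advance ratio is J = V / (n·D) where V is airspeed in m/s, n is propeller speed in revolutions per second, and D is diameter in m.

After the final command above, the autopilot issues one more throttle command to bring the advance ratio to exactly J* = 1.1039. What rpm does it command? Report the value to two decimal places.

rpm = 581.48

set_propeller: D = 3.494 m, P = 4.479 m (p = P/D = 1.281912); state ← (V=0, rpm=0)
set_airspeed(37.38): V ← 37.38 m/s
throttle_to(2065): rpm ← 2065
throttle_to(10076): rpm ← 10076
adjust_throttle(-499): rpm ← 10076 -499 = 9577
final state: V = 37.38 m/s, rpm = 9577 → n = rpm/60 = 159.616667 rev/s
target J* = 1.1039; solve J* = V/(n·D) for n: n = V/(J*·D) = 37.38/(1.1039 × 3.494) = 9.691403 rev/s
rpm = 60·n = 581.484193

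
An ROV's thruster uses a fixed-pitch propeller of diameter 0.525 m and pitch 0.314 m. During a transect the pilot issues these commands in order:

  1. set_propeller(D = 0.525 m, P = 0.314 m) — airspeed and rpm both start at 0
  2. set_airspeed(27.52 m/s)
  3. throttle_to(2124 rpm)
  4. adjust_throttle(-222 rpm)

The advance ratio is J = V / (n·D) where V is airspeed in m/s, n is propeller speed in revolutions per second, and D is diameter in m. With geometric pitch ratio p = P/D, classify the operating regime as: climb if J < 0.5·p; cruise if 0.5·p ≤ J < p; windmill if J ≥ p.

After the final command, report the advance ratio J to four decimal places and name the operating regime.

J = 1.6536, regime = windmill

set_propeller: D = 0.525 m, P = 0.314 m (p = P/D = 0.598095); state ← (V=0, rpm=0)
set_airspeed(27.52): V ← 27.52 m/s
throttle_to(2124): rpm ← 2124
adjust_throttle(-222): rpm ← 2124 -222 = 1902
final state: V = 27.52 m/s, rpm = 1902 → n = rpm/60 = 31.700000 rev/s
J = V / (n·D) = 27.52 / (31.700000 × 0.525) = 1.653598
regime bands: climb J<0.2990 | cruise [0.2990, 0.5981) | windmill J≥0.5981
J = 1.6536 → windmill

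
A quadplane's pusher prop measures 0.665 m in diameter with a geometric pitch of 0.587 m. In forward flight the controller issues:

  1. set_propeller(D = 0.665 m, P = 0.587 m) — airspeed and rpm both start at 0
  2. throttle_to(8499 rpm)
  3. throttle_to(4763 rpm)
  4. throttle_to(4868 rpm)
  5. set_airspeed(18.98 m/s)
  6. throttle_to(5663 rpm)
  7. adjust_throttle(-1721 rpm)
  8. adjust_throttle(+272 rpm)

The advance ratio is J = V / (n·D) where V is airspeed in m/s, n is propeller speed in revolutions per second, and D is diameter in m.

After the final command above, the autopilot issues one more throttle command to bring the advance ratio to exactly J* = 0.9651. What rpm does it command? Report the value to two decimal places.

set_propeller: D = 0.665 m, P = 0.587 m (p = P/D = 0.882707); state ← (V=0, rpm=0)
throttle_to(8499): rpm ← 8499
throttle_to(4763): rpm ← 4763
throttle_to(4868): rpm ← 4868
set_airspeed(18.98): V ← 18.98 m/s
throttle_to(5663): rpm ← 5663
adjust_throttle(-1721): rpm ← 5663 -1721 = 3942
adjust_throttle(+272): rpm ← 3942 +272 = 4214
final state: V = 18.98 m/s, rpm = 4214 → n = rpm/60 = 70.233333 rev/s
target J* = 0.9651; solve J* = V/(n·D) for n: n = V/(J*·D) = 18.98/(0.9651 × 0.665) = 29.573467 rev/s
rpm = 60·n = 1774.408044

rpm = 1774.41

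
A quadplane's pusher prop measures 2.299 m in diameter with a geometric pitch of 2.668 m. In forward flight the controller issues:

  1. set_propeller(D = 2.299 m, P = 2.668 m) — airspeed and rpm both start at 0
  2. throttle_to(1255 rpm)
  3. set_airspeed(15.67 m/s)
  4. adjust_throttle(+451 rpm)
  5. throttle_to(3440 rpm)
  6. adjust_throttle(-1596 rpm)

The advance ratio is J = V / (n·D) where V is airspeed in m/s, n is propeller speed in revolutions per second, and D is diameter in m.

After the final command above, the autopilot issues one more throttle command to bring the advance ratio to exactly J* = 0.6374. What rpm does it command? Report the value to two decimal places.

set_propeller: D = 2.299 m, P = 2.668 m (p = P/D = 1.160505); state ← (V=0, rpm=0)
throttle_to(1255): rpm ← 1255
set_airspeed(15.67): V ← 15.67 m/s
adjust_throttle(+451): rpm ← 1255 +451 = 1706
throttle_to(3440): rpm ← 3440
adjust_throttle(-1596): rpm ← 3440 -1596 = 1844
final state: V = 15.67 m/s, rpm = 1844 → n = rpm/60 = 30.733333 rev/s
target J* = 0.6374; solve J* = V/(n·D) for n: n = V/(J*·D) = 15.67/(0.6374 × 2.299) = 10.693453 rev/s
rpm = 60·n = 641.607182

rpm = 641.61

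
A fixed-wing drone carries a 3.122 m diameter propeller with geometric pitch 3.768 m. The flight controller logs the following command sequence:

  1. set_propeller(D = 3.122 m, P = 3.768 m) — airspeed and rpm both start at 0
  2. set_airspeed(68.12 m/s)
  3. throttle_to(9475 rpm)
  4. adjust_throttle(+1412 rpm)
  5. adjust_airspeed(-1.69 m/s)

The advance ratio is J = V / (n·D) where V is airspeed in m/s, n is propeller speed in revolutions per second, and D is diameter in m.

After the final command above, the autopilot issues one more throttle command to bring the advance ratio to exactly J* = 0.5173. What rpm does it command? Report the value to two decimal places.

rpm = 2467.97

set_propeller: D = 3.122 m, P = 3.768 m (p = P/D = 1.206919); state ← (V=0, rpm=0)
set_airspeed(68.12): V ← 68.12 m/s
throttle_to(9475): rpm ← 9475
adjust_throttle(+1412): rpm ← 9475 +1412 = 10887
adjust_airspeed(-1.69): V ← 68.12 -1.69 = 66.43 m/s
final state: V = 66.43 m/s, rpm = 10887 → n = rpm/60 = 181.450000 rev/s
target J* = 0.5173; solve J* = V/(n·D) for n: n = V/(J*·D) = 66.43/(0.5173 × 3.122) = 41.132857 rev/s
rpm = 60·n = 2467.971418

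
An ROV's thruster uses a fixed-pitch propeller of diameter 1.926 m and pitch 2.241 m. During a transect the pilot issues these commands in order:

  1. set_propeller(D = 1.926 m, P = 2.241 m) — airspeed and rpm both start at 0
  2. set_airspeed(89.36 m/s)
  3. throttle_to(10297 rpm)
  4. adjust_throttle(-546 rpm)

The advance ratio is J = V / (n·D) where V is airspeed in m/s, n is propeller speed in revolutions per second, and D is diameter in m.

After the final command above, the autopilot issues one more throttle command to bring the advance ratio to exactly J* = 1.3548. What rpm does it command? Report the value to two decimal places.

rpm = 2054.77

set_propeller: D = 1.926 m, P = 2.241 m (p = P/D = 1.163551); state ← (V=0, rpm=0)
set_airspeed(89.36): V ← 89.36 m/s
throttle_to(10297): rpm ← 10297
adjust_throttle(-546): rpm ← 10297 -546 = 9751
final state: V = 89.36 m/s, rpm = 9751 → n = rpm/60 = 162.516667 rev/s
target J* = 1.3548; solve J* = V/(n·D) for n: n = V/(J*·D) = 89.36/(1.3548 × 1.926) = 34.246145 rev/s
rpm = 60·n = 2054.768691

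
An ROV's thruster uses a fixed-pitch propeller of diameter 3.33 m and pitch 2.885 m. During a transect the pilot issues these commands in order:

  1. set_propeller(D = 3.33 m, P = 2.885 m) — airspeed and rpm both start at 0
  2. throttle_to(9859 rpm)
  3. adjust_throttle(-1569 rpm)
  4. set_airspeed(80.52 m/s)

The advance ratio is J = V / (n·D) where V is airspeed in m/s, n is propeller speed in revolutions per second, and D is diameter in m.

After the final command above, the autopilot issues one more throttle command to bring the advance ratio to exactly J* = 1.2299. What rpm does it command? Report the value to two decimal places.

set_propeller: D = 3.33 m, P = 2.885 m (p = P/D = 0.866366); state ← (V=0, rpm=0)
throttle_to(9859): rpm ← 9859
adjust_throttle(-1569): rpm ← 9859 -1569 = 8290
set_airspeed(80.52): V ← 80.52 m/s
final state: V = 80.52 m/s, rpm = 8290 → n = rpm/60 = 138.166667 rev/s
target J* = 1.2299; solve J* = V/(n·D) for n: n = V/(J*·D) = 80.52/(1.2299 × 3.33) = 19.660281 rev/s
rpm = 60·n = 1179.616888

rpm = 1179.62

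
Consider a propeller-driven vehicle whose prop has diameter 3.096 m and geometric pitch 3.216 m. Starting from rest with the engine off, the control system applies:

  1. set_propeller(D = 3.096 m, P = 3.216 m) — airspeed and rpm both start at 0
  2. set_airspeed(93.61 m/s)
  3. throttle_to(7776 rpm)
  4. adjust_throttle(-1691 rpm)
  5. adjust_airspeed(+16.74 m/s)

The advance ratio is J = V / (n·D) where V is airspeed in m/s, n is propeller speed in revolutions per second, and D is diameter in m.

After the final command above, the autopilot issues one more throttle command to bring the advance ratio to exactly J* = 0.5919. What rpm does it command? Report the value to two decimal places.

set_propeller: D = 3.096 m, P = 3.216 m (p = P/D = 1.038760); state ← (V=0, rpm=0)
set_airspeed(93.61): V ← 93.61 m/s
throttle_to(7776): rpm ← 7776
adjust_throttle(-1691): rpm ← 7776 -1691 = 6085
adjust_airspeed(+16.74): V ← 93.61 +16.74 = 110.35 m/s
final state: V = 110.35 m/s, rpm = 6085 → n = rpm/60 = 101.416667 rev/s
target J* = 0.5919; solve J* = V/(n·D) for n: n = V/(J*·D) = 110.35/(0.5919 × 3.096) = 60.217545 rev/s
rpm = 60·n = 3613.052697

rpm = 3613.05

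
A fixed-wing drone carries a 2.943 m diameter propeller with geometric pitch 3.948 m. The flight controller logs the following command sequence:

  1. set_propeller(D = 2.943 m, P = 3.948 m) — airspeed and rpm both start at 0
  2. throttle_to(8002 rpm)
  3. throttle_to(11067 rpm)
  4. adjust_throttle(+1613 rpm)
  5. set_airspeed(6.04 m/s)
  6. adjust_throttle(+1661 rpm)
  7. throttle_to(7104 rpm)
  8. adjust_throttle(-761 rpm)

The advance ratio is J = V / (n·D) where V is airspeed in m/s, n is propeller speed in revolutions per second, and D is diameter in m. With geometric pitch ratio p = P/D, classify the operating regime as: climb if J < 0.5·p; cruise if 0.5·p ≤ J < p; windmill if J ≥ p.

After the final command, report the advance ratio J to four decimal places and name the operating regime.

J = 0.0194, regime = climb

set_propeller: D = 2.943 m, P = 3.948 m (p = P/D = 1.341488); state ← (V=0, rpm=0)
throttle_to(8002): rpm ← 8002
throttle_to(11067): rpm ← 11067
adjust_throttle(+1613): rpm ← 11067 +1613 = 12680
set_airspeed(6.04): V ← 6.04 m/s
adjust_throttle(+1661): rpm ← 12680 +1661 = 14341
throttle_to(7104): rpm ← 7104
adjust_throttle(-761): rpm ← 7104 -761 = 6343
final state: V = 6.04 m/s, rpm = 6343 → n = rpm/60 = 105.716667 rev/s
J = V / (n·D) = 6.04 / (105.716667 × 2.943) = 0.019413
regime bands: climb J<0.6707 | cruise [0.6707, 1.3415) | windmill J≥1.3415
J = 0.0194 → climb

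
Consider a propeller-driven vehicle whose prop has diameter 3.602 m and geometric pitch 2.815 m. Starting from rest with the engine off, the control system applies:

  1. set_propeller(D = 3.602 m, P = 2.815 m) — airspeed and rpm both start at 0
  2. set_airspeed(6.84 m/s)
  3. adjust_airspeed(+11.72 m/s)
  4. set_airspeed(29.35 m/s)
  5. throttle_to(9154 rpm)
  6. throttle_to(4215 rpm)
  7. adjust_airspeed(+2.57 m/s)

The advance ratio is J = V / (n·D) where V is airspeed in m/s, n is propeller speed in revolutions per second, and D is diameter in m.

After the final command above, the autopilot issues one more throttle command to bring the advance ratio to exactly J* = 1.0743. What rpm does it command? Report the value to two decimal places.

rpm = 494.93

set_propeller: D = 3.602 m, P = 2.815 m (p = P/D = 0.781510); state ← (V=0, rpm=0)
set_airspeed(6.84): V ← 6.84 m/s
adjust_airspeed(+11.72): V ← 6.84 +11.72 = 18.56 m/s
set_airspeed(29.35): V ← 29.35 m/s
throttle_to(9154): rpm ← 9154
throttle_to(4215): rpm ← 4215
adjust_airspeed(+2.57): V ← 29.35 +2.57 = 31.92 m/s
final state: V = 31.92 m/s, rpm = 4215 → n = rpm/60 = 70.250000 rev/s
target J* = 1.0743; solve J* = V/(n·D) for n: n = V/(J*·D) = 31.92/(1.0743 × 3.602) = 8.248854 rev/s
rpm = 60·n = 494.931219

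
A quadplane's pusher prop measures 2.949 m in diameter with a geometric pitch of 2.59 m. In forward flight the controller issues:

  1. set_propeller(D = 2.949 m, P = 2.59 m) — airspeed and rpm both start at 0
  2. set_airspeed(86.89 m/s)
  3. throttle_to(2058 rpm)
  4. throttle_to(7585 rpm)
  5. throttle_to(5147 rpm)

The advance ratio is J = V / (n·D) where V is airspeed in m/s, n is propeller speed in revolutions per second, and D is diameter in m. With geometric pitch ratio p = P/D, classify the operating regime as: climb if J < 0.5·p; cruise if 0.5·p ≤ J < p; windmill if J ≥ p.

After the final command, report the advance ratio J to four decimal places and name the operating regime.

J = 0.3435, regime = climb

set_propeller: D = 2.949 m, P = 2.59 m (p = P/D = 0.878264); state ← (V=0, rpm=0)
set_airspeed(86.89): V ← 86.89 m/s
throttle_to(2058): rpm ← 2058
throttle_to(7585): rpm ← 7585
throttle_to(5147): rpm ← 5147
final state: V = 86.89 m/s, rpm = 5147 → n = rpm/60 = 85.783333 rev/s
J = V / (n·D) = 86.89 / (85.783333 × 2.949) = 0.343473
regime bands: climb J<0.4391 | cruise [0.4391, 0.8783) | windmill J≥0.8783
J = 0.3435 → climb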